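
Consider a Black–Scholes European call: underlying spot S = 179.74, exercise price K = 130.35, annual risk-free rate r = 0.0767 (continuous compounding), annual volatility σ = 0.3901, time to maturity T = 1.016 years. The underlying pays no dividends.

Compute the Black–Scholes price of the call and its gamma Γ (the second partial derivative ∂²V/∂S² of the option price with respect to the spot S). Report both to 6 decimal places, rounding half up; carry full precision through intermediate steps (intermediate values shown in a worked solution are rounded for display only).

σ√T = 0.3901·√1.016 = 0.393208
d₁ = (ln(S/K) + (r+σ²/2)T) / (σ√T) = (ln(179.74/130.35) + (0.0767+0.3901²/2)·1.016) / 0.393208 = (0.321288 + 0.155234) / 0.393208 = 1.211881
d₂ = d₁ − σ√T = 1.211881 − 0.393208 = 0.818673
e^{−rT} = e^{−0.0767·1.016} = 0.925032
N(d₁) = 0.887221,  N(d₂) = 0.793513
Call price V = S·N(d₁) − K·e^{−rT}·N(d₂) = 159.469112 − 95.680173 = 63.788939
φ(d₁) = (1/√(2π))·e^{−d₁²/2} = 0.191424
Γ = φ(d₁) / (S·σ·√T) = 0.002708

price = 63.788939
Γ = 0.002708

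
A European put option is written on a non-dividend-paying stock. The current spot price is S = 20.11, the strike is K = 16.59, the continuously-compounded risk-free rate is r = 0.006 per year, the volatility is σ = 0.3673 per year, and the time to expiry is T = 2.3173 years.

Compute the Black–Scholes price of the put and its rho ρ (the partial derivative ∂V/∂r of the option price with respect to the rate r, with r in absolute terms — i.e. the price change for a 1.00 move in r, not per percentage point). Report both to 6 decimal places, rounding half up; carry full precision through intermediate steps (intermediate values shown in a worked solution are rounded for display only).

σ√T = 0.3673·√2.3173 = 0.559129
d₁ = (ln(S/K) + (r+σ²/2)T) / (σ√T) = (ln(20.11/16.59) + (0.006+0.3673²/2)·2.3173) / 0.559129 = (0.192417 + 0.170216) / 0.559129 = 0.648569
d₂ = d₁ − σ√T = 0.648569 − 0.559129 = 0.089440
e^{−rT} = e^{−0.006·2.3173} = 0.986192
N(−d₁) = 0.258309,  N(−d₂) = 0.464366
Put price V = K·e^{−rT}·N(−d₂) − S·N(−d₁) = 7.597465 − 5.194587 = 2.402879
ρ = −K·T·e^{−rT}·N(−d₂) = -17.605607

price = 2.402879
ρ = -17.605607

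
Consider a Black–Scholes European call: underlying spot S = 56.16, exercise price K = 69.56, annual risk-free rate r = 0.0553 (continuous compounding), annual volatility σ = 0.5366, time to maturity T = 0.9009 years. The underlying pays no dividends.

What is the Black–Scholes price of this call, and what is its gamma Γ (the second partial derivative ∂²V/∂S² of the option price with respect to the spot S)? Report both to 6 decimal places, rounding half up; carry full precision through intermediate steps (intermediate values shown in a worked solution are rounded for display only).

σ√T = 0.5366·√0.9009 = 0.509318
d₁ = (ln(S/K) + (r+σ²/2)T) / (σ√T) = (ln(56.16/69.56) + (0.0553+0.5366²/2)·0.9009) / 0.509318 = (-0.213985 + 0.179522) / 0.509318 = -0.067665
d₂ = d₁ − σ√T = -0.067665 − 0.509318 = -0.576983
e^{−rT} = e^{−0.0553·0.9009} = 0.951401
N(d₁) = 0.473026,  N(d₂) = 0.281976
Call price V = S·N(d₁) − K·e^{−rT}·N(d₂) = 26.565158 − 18.660991 = 7.904167
φ(d₁) = (1/√(2π))·e^{−d₁²/2} = 0.398030
Γ = φ(d₁) / (S·σ·√T) = 0.013916

price = 7.904167
Γ = 0.013916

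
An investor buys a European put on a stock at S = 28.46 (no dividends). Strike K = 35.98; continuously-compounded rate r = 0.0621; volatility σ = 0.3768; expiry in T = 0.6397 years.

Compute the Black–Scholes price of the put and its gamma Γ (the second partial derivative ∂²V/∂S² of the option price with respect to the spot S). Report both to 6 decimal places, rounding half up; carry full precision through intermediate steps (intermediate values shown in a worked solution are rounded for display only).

σ√T = 0.3768·√0.6397 = 0.301369
d₁ = (ln(S/K) + (r+σ²/2)T) / (σ√T) = (ln(28.46/35.98) + (0.0621+0.3768²/2)·0.6397) / 0.301369 = (-0.234464 + 0.085137) / 0.301369 = -0.495493
d₂ = d₁ − σ√T = -0.495493 − 0.301369 = -0.796863
e^{−rT} = e^{−0.0621·0.6397} = 0.961053
N(−d₁) = 0.689874,  N(−d₂) = 0.787235
Put price V = K·e^{−rT}·N(−d₂) − S·N(−d₁) = 27.221549 − 19.633816 = 7.587733
φ(d₁) = (1/√(2π))·e^{−d₁²/2} = 0.352856
Γ = φ(d₁) / (S·σ·√T) = 0.041140

price = 7.587733
Γ = 0.041140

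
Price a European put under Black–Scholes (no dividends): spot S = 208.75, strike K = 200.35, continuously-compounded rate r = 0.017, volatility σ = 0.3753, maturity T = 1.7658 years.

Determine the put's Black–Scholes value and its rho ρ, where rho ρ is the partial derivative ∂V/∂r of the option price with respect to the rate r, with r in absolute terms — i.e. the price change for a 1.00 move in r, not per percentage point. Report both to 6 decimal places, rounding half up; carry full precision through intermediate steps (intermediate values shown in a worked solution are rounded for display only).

price = 32.927199
ρ = -186.258978

σ√T = 0.3753·√1.7658 = 0.498711
d₁ = (ln(S/K) + (r+σ²/2)T) / (σ√T) = (ln(208.75/200.35) + (0.017+0.3753²/2)·1.7658) / 0.498711 = (0.041072 + 0.154375) / 0.498711 = 0.391903
d₂ = d₁ − σ√T = 0.391903 − 0.498711 = -0.106808
e^{−rT} = e^{−0.017·1.7658} = 0.970427
N(−d₁) = 0.347565,  N(−d₂) = 0.542529
Put price V = K·e^{−rT}·N(−d₂) − S·N(−d₁) = 105.481356 − 72.554156 = 32.927199
ρ = −K·T·e^{−rT}·N(−d₂) = -186.258978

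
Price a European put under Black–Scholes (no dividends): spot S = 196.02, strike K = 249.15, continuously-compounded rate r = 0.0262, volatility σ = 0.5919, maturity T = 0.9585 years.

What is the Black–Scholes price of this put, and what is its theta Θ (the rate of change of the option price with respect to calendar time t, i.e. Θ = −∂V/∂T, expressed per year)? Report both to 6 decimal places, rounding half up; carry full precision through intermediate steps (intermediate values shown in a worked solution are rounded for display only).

price = 76.804804
Θ = -18.816642

σ√T = 0.5919·√0.9585 = 0.579488
d₁ = (ln(S/K) + (r+σ²/2)T) / (σ√T) = (ln(196.02/249.15) + (0.0262+0.5919²/2)·0.9585) / 0.579488 = (-0.239838 + 0.193016) / 0.579488 = -0.080800
d₂ = d₁ − σ√T = -0.080800 − 0.579488 = -0.660288
e^{−rT} = e^{−0.0262·0.9585} = 0.975200
N(−d₁) = 0.532199,  N(−d₂) = 0.745465
Put price V = K·e^{−rT}·N(−d₂) − S·N(−d₁) = 181.126545 − 104.321741 = 76.804804
φ(d₁) = (1/√(2π))·e^{−d₁²/2} = 0.397642
Θ = −S·φ(d₁)·σ/(2√T) + r·K·e^{−rT}·N(−d₂) = −23.562158 + 4.745515 = -18.816642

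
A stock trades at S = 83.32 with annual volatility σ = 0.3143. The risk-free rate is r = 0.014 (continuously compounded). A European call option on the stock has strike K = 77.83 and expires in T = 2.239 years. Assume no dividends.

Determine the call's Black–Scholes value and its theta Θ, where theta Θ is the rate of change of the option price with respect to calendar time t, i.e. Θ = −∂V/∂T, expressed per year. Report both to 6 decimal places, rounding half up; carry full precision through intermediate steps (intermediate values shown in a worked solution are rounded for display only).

σ√T = 0.3143·√2.239 = 0.470296
d₁ = (ln(S/K) + (r+σ²/2)T) / (σ√T) = (ln(83.32/77.83) + (0.014+0.3143²/2)·2.239) / 0.470296 = (0.068162 + 0.141935) / 0.470296 = 0.446733
d₂ = d₁ − σ√T = 0.446733 − 0.470296 = -0.023563
e^{−rT} = e^{−0.014·2.239} = 0.969140
N(d₁) = 0.672466,  N(d₂) = 0.490601
Call price V = S·N(d₁) − K·e^{−rT}·N(d₂) = 56.029878 − 37.005111 = 19.024768
φ(d₁) = (1/√(2π))·e^{−d₁²/2} = 0.361055
Θ = −S·φ(d₁)·σ/(2√T) − r·K·e^{−rT}·N(d₂) = −3.159443 − 0.518072 = -3.677514

price = 19.024768
Θ = -3.677514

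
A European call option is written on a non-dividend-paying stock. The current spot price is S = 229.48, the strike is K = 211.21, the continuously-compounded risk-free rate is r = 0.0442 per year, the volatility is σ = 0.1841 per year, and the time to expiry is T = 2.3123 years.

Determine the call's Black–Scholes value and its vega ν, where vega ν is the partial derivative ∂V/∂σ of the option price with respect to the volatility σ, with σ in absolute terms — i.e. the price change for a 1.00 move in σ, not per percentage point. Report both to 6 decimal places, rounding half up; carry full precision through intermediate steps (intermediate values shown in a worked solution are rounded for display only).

price = 47.668997
ν = 100.974828

σ√T = 0.1841·√2.3123 = 0.279947
d₁ = (ln(S/K) + (r+σ²/2)T) / (σ√T) = (ln(229.48/211.21) + (0.0442+0.1841²/2)·2.3123) / 0.279947 = (0.082963 + 0.141389) / 0.279947 = 0.801408
d₂ = d₁ − σ√T = 0.801408 − 0.279947 = 0.521461
e^{−rT} = e^{−0.0442·2.3123} = 0.902846
N(d₁) = 0.788552,  N(d₂) = 0.698977
Call price V = S·N(d₁) − K·e^{−rT}·N(d₂) = 180.956976 − 133.287979 = 47.668997
φ(d₁) = (1/√(2π))·e^{−d₁²/2} = 0.289365
ν = S·φ(d₁)·√T = 100.974828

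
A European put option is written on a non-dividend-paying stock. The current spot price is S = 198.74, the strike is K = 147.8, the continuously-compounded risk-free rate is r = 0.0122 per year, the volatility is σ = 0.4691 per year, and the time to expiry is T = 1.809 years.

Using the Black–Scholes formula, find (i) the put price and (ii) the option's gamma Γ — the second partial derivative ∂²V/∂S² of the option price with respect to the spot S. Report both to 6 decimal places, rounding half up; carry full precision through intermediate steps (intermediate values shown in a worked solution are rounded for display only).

σ√T = 0.4691·√1.809 = 0.630935
d₁ = (ln(S/K) + (r+σ²/2)T) / (σ√T) = (ln(198.74/147.8) + (0.0122+0.4691²/2)·1.809) / 0.630935 = (0.296137 + 0.221109) / 0.630935 = 0.819810
d₂ = d₁ − σ√T = 0.819810 − 0.630935 = 0.188875
e^{−rT} = e^{−0.0122·1.809} = 0.978172
N(−d₁) = 0.206162,  N(−d₂) = 0.425096
Put price V = K·e^{−rT}·N(−d₂) − S·N(−d₁) = 61.457683 − 40.972690 = 20.484992
φ(d₁) = (1/√(2π))·e^{−d₁²/2} = 0.285081
Γ = φ(d₁) / (S·σ·√T) = 0.002274

price = 20.484992
Γ = 0.002274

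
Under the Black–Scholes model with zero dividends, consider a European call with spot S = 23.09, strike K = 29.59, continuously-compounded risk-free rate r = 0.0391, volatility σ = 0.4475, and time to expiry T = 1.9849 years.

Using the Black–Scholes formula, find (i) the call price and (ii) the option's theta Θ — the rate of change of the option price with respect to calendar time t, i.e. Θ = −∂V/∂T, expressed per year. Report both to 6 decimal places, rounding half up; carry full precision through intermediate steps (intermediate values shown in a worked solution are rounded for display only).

σ√T = 0.4475·√1.9849 = 0.630467
d₁ = (ln(S/K) + (r+σ²/2)T) / (σ√T) = (ln(23.09/29.59) + (0.0391+0.4475²/2)·1.9849) / 0.630467 = (-0.248037 + 0.276354) / 0.630467 = 0.044914
d₂ = d₁ − σ√T = 0.044914 − 0.630467 = -0.585553
e^{−rT} = e^{−0.0391·1.9849} = 0.925326
N(d₁) = 0.517912,  N(d₂) = 0.279088
Call price V = S·N(d₁) − K·e^{−rT}·N(d₂) = 11.958594 − 7.641540 = 4.317054
φ(d₁) = (1/√(2π))·e^{−d₁²/2} = 0.398540
Θ = −S·φ(d₁)·σ/(2√T) − r·K·e^{−rT}·N(d₂) = −1.461469 − 0.298784 = -1.760253

price = 4.317054
Θ = -1.760253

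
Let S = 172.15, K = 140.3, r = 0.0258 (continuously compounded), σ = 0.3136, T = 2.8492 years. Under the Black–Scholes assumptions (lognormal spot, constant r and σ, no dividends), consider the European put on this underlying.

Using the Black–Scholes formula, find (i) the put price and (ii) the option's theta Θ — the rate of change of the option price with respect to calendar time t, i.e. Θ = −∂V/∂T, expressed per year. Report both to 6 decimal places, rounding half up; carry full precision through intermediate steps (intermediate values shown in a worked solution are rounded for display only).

price = 14.803252
Θ = -3.333752

σ√T = 0.3136·√2.8492 = 0.529343
d₁ = (ln(S/K) + (r+σ²/2)T) / (σ√T) = (ln(172.15/140.3) + (0.0258+0.3136²/2)·2.8492) / 0.529343 = (0.204583 + 0.213612) / 0.529343 = 0.790025
d₂ = d₁ − σ√T = 0.790025 − 0.529343 = 0.260682
e^{−rT} = e^{−0.0258·2.8492} = 0.929127
N(−d₁) = 0.214756,  N(−d₂) = 0.397169
Put price V = K·e^{−rT}·N(−d₂) − S·N(−d₁) = 51.773574 − 36.970322 = 14.803252
φ(d₁) = (1/√(2π))·e^{−d₁²/2} = 0.291998
Θ = −S·φ(d₁)·σ/(2√T) + r·K·e^{−rT}·N(−d₂) = −4.669510 + 1.335758 = -3.333752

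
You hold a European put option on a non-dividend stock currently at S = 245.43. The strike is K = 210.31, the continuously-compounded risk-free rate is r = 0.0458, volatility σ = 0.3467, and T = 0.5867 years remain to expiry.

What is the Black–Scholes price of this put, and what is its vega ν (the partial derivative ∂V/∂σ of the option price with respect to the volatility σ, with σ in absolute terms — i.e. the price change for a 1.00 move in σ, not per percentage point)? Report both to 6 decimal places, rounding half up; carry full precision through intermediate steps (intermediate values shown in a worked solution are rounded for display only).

σ√T = 0.3467·√0.5867 = 0.265560
d₁ = (ln(S/K) + (r+σ²/2)T) / (σ√T) = (ln(245.43/210.31) + (0.0458+0.3467²/2)·0.5867) / 0.265560 = (0.154429 + 0.062132) / 0.265560 = 0.815489
d₂ = d₁ − σ√T = 0.815489 − 0.265560 = 0.549930
e^{−rT} = e^{−0.0458·0.5867} = 0.973487
N(−d₁) = 0.207396,  N(−d₂) = 0.291184
Put price V = K·e^{−rT}·N(−d₂) − S·N(−d₁) = 59.615235 − 50.901241 = 8.713994
φ(d₁) = (1/√(2π))·e^{−d₁²/2} = 0.286090
ν = S·φ(d₁)·√T = 53.782120

price = 8.713994
ν = 53.782120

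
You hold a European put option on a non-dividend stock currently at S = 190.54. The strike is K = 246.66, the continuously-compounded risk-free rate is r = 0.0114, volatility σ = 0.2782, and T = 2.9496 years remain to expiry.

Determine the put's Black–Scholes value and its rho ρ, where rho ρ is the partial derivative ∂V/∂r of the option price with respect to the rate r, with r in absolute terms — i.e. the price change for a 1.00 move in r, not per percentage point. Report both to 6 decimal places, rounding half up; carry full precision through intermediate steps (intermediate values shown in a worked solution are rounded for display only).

price = 68.772904
ρ = -535.201993

σ√T = 0.2782·√2.9496 = 0.477792
d₁ = (ln(S/K) + (r+σ²/2)T) / (σ√T) = (ln(190.54/246.66) + (0.0114+0.2782²/2)·2.9496) / 0.477792 = (-0.258149 + 0.147768) / 0.477792 = -0.231023
d₂ = d₁ − σ√T = -0.231023 − 0.477792 = -0.708815
e^{−rT} = e^{−0.0114·2.9496} = 0.966934
N(−d₁) = 0.591351,  N(−d₂) = 0.760780
Put price V = K·e^{−rT}·N(−d₂) − S·N(−d₁) = 181.449008 − 112.676104 = 68.772904
ρ = −K·T·e^{−rT}·N(−d₂) = -535.201993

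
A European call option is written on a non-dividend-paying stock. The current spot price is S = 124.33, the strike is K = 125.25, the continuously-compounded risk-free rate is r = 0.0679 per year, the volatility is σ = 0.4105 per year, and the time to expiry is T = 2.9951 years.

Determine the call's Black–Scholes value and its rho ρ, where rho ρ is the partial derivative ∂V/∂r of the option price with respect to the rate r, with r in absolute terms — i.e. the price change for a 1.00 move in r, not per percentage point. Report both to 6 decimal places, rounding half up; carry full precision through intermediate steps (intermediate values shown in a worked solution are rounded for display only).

σ√T = 0.4105·√2.9951 = 0.710426
d₁ = (ln(S/K) + (r+σ²/2)T) / (σ√T) = (ln(124.33/125.25) + (0.0679+0.4105²/2)·2.9951) / 0.710426 = (-0.007372 + 0.455720) / 0.710426 = 0.631097
d₂ = d₁ − σ√T = 0.631097 − 0.710426 = -0.079329
e^{−rT} = e^{−0.0679·2.9951} = 0.815978
N(d₁) = 0.736011,  N(d₂) = 0.468385
Call price V = S·N(d₁) − K·e^{−rT}·N(d₂) = 91.508286 − 47.869591 = 43.638695
ρ = K·T·e^{−rT}·N(d₂) = 143.374212

price = 43.638695
ρ = 143.374212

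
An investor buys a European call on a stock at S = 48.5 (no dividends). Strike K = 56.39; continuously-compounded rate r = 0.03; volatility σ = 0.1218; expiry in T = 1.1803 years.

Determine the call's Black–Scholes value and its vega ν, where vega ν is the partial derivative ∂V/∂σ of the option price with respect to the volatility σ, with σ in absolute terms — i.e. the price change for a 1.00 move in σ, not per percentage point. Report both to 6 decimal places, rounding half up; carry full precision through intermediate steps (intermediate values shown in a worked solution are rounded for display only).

price = 0.718279
ν = 15.199180

σ√T = 0.1218·√1.1803 = 0.132325
d₁ = (ln(S/K) + (r+σ²/2)T) / (σ√T) = (ln(48.5/56.39) + (0.03+0.1218²/2)·1.1803) / 0.132325 = (-0.150728 + 0.044164) / 0.132325 = -0.805317
d₂ = d₁ − σ√T = -0.805317 − 0.132325 = -0.937643
e^{−rT} = e^{−0.03·1.1803} = 0.965211
N(d₁) = 0.210318,  N(d₂) = 0.174214
Call price V = S·N(d₁) − K·e^{−rT}·N(d₂) = 10.200435 − 9.482157 = 0.718279
φ(d₁) = (1/√(2π))·e^{−d₁²/2} = 0.288458
ν = S·φ(d₁)·√T = 15.199180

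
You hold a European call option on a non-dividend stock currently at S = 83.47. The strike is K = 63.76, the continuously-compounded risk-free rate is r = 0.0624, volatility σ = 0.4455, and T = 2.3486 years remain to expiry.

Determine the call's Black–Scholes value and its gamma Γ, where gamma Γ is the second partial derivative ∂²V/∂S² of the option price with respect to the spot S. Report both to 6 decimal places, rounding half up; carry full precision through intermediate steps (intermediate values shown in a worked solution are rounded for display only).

σ√T = 0.4455·√2.3486 = 0.682735
d₁ = (ln(S/K) + (r+σ²/2)T) / (σ√T) = (ln(83.47/63.76) + (0.0624+0.4455²/2)·2.3486) / 0.682735 = (0.269361 + 0.379616) / 0.682735 = 0.950555
d₂ = d₁ − σ√T = 0.950555 − 0.682735 = 0.267820
e^{−rT} = e^{−0.0624·2.3486} = 0.863680
N(d₁) = 0.829085,  N(d₂) = 0.605581
Call price V = S·N(d₁) − K·e^{−rT}·N(d₂) = 69.203719 − 33.348297 = 35.855422
φ(d₁) = (1/√(2π))·e^{−d₁²/2} = 0.253925
Γ = φ(d₁) / (S·σ·√T) = 0.004456

price = 35.855422
Γ = 0.004456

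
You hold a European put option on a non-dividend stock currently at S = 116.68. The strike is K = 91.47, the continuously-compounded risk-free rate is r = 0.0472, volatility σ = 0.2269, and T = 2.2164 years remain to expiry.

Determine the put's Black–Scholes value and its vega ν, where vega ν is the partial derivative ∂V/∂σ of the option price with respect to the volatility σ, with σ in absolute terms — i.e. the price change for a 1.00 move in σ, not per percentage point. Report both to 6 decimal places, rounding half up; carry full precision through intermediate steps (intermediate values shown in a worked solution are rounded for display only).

σ√T = 0.2269·√2.2164 = 0.337799
d₁ = (ln(S/K) + (r+σ²/2)T) / (σ√T) = (ln(116.68/91.47) + (0.0472+0.2269²/2)·2.2164) / 0.337799 = (0.243424 + 0.161668) / 0.337799 = 1.199211
d₂ = d₁ − σ√T = 1.199211 − 0.337799 = 0.861411
e^{−rT} = e^{−0.0472·2.2164} = 0.900672
N(−d₁) = 0.115223,  N(−d₂) = 0.194506
Put price V = K·e^{−rT}·N(−d₂) − S·N(−d₁) = 16.024254 − 13.444225 = 2.580029
φ(d₁) = (1/√(2π))·e^{−d₁²/2} = 0.194370
ν = S·φ(d₁)·√T = 33.763684

price = 2.580029
ν = 33.763684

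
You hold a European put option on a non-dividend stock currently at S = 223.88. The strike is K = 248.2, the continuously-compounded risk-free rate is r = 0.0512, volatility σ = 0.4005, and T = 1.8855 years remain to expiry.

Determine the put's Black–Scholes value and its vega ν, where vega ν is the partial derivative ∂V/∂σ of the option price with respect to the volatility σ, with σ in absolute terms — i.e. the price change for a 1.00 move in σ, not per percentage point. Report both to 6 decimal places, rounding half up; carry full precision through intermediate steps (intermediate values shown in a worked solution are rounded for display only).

price = 49.409532
ν = 118.473067

σ√T = 0.4005·√1.8855 = 0.549941
d₁ = (ln(S/K) + (r+σ²/2)T) / (σ√T) = (ln(223.88/248.2) + (0.0512+0.4005²/2)·1.8855) / 0.549941 = (-0.103125 + 0.247755) / 0.549941 = 0.262993
d₂ = d₁ − σ√T = 0.262993 − 0.549941 = -0.286948
e^{−rT} = e^{−0.0512·1.8855} = 0.907976
N(−d₁) = 0.396278,  N(−d₂) = 0.612924
Put price V = K·e^{−rT}·N(−d₂) − S·N(−d₁) = 138.128291 − 88.718759 = 49.409532
φ(d₁) = (1/√(2π))·e^{−d₁²/2} = 0.385382
ν = S·φ(d₁)·√T = 118.473067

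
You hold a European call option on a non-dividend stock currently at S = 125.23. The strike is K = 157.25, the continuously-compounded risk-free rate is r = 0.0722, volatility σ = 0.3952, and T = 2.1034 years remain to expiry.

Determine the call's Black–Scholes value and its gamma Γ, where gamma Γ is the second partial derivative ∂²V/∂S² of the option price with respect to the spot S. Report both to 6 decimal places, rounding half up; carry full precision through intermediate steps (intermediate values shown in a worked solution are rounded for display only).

price = 24.677645
Γ = 0.005492

σ√T = 0.3952·√2.1034 = 0.573163
d₁ = (ln(S/K) + (r+σ²/2)T) / (σ√T) = (ln(125.23/157.25) + (0.0722+0.3952²/2)·2.1034) / 0.573163 = (-0.227685 + 0.316123) / 0.573163 = 0.154299
d₂ = d₁ − σ√T = 0.154299 − 0.573163 = -0.418864
e^{−rT} = e^{−0.0722·2.1034} = 0.859104
N(d₁) = 0.561313,  N(d₂) = 0.337658
Call price V = S·N(d₁) − K·e^{−rT}·N(d₂) = 70.293220 − 45.615575 = 24.677645
φ(d₁) = (1/√(2π))·e^{−d₁²/2} = 0.394221
Γ = φ(d₁) / (S·σ·√T) = 0.005492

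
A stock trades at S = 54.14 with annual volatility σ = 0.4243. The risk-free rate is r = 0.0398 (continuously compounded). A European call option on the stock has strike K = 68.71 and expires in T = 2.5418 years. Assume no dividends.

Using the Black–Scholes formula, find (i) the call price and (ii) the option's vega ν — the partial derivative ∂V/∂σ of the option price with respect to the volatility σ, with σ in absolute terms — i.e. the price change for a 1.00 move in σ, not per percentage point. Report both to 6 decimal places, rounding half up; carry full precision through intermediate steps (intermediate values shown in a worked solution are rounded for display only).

price = 11.714006
ν = 34.120365

σ√T = 0.4243·√2.5418 = 0.676462
d₁ = (ln(S/K) + (r+σ²/2)T) / (σ√T) = (ln(54.14/68.71) + (0.0398+0.4243²/2)·2.5418) / 0.676462 = (-0.238321 + 0.329964) / 0.676462 = 0.135474
d₂ = d₁ − σ√T = 0.135474 − 0.676462 = -0.540989
e^{−rT} = e^{−0.0398·2.5418} = 0.903785
N(d₁) = 0.553881,  N(d₂) = 0.294258
Call price V = S·N(d₁) − K·e^{−rT}·N(d₂) = 29.987136 − 18.273130 = 11.714006
φ(d₁) = (1/√(2π))·e^{−d₁²/2} = 0.395298
ν = S·φ(d₁)·√T = 34.120365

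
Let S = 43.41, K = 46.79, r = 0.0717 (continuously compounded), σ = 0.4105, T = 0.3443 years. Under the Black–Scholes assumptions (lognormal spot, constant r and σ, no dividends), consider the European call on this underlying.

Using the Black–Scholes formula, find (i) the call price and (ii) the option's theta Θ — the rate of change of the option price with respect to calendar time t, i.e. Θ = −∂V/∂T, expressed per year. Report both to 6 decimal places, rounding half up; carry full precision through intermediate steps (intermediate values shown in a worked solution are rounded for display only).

σ√T = 0.4105·√0.3443 = 0.240869
d₁ = (ln(S/K) + (r+σ²/2)T) / (σ√T) = (ln(43.41/46.79) + (0.0717+0.4105²/2)·0.3443) / 0.240869 = (-0.074980 + 0.053695) / 0.240869 = -0.088365
d₂ = d₁ − σ√T = -0.088365 − 0.240869 = -0.329234
e^{−rT} = e^{−0.0717·0.3443} = 0.975616
N(d₁) = 0.464793,  N(d₂) = 0.370989
Call price V = S·N(d₁) − K·e^{−rT}·N(d₂) = 20.176684 − 16.935321 = 3.241363
φ(d₁) = (1/√(2π))·e^{−d₁²/2} = 0.397388
Θ = −S·φ(d₁)·σ/(2√T) − r·K·e^{−rT}·N(d₂) = −6.034190 − 1.214263 = -7.248452

price = 3.241363
Θ = -7.248452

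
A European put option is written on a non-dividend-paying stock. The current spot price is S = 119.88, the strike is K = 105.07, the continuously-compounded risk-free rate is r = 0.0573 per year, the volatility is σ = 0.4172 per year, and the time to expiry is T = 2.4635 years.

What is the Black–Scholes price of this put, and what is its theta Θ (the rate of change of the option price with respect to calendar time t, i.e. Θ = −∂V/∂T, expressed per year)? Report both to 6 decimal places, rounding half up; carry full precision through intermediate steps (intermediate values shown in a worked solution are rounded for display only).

σ√T = 0.4172·√2.4635 = 0.654818
d₁ = (ln(S/K) + (r+σ²/2)T) / (σ√T) = (ln(119.88/105.07) + (0.0573+0.4172²/2)·2.4635) / 0.654818 = (0.131864 + 0.355552) / 0.654818 = 0.744354
d₂ = d₁ − σ√T = 0.744354 − 0.654818 = 0.089536
e^{−rT} = e^{−0.0573·2.4635} = 0.868352
N(−d₁) = 0.228331,  N(−d₂) = 0.464328
Put price V = K·e^{−rT}·N(−d₂) − S·N(−d₁) = 42.364222 − 27.372346 = 14.991877
φ(d₁) = (1/√(2π))·e^{−d₁²/2} = 0.302411
Θ = −S·φ(d₁)·σ/(2√T) + r·K·e^{−rT}·N(−d₂) = −4.818165 + 2.427470 = -2.390695

price = 14.991877
Θ = -2.390695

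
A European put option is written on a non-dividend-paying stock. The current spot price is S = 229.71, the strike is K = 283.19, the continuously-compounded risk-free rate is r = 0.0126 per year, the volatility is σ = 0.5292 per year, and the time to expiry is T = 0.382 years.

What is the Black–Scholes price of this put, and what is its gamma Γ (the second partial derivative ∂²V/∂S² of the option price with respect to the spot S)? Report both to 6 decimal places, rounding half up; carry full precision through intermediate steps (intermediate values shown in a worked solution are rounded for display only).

price = 65.493340
Γ = 0.004773

σ√T = 0.5292·√0.382 = 0.327078
d₁ = (ln(S/K) + (r+σ²/2)T) / (σ√T) = (ln(229.71/283.19) + (0.0126+0.5292²/2)·0.382) / 0.327078 = (-0.209300 + 0.058303) / 0.327078 = -0.461655
d₂ = d₁ − σ√T = -0.461655 − 0.327078 = -0.788733
e^{−rT} = e^{−0.0126·0.382} = 0.995198
N(−d₁) = 0.677836,  N(−d₂) = 0.784866
Put price V = K·e^{−rT}·N(−d₂) − S·N(−d₁) = 221.198935 − 155.705595 = 65.493340
φ(d₁) = (1/√(2π))·e^{−d₁²/2} = 0.358617
Γ = φ(d₁) / (S·σ·√T) = 0.004773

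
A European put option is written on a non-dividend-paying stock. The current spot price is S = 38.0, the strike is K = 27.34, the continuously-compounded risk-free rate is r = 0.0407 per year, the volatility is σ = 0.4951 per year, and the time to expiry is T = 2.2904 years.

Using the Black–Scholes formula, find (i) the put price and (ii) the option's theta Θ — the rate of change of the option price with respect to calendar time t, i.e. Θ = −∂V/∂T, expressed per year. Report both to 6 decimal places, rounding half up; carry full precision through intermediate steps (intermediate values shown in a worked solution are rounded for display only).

price = 3.972612
Θ = -1.165668

σ√T = 0.4951·√2.2904 = 0.749288
d₁ = (ln(S/K) + (r+σ²/2)T) / (σ√T) = (ln(38.0/27.34) + (0.0407+0.4951²/2)·2.2904) / 0.749288 = (0.329235 + 0.373935) / 0.749288 = 0.938452
d₂ = d₁ − σ√T = 0.938452 − 0.749288 = 0.189164
e^{−rT} = e^{−0.0407·2.2904} = 0.910994
N(−d₁) = 0.174006,  N(−d₂) = 0.424982
Put price V = K·e^{−rT}·N(−d₂) − S·N(−d₁) = 10.584842 − 6.612230 = 3.972612
φ(d₁) = (1/√(2π))·e^{−d₁²/2} = 0.256844
Θ = −S·φ(d₁)·σ/(2√T) + r·K·e^{−rT}·N(−d₂) = −1.596471 + 0.430803 = -1.165668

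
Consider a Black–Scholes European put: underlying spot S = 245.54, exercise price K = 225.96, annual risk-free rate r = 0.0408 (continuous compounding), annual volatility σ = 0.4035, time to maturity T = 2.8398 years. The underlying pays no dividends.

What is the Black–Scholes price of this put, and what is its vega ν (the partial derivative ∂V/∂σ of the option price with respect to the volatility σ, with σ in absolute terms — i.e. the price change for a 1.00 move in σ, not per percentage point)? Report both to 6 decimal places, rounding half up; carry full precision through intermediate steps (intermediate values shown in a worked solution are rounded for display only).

σ√T = 0.4035·√2.8398 = 0.679966
d₁ = (ln(S/K) + (r+σ²/2)T) / (σ√T) = (ln(245.54/225.96) + (0.0408+0.4035²/2)·2.8398) / 0.679966 = (0.083102 + 0.347041) / 0.679966 = 0.632594
d₂ = d₁ − σ√T = 0.632594 − 0.679966 = -0.047372
e^{−rT} = e^{−0.0408·2.8398} = 0.890596
N(−d₁) = 0.263499,  N(−d₂) = 0.518892
Put price V = K·e^{−rT}·N(−d₂) − S·N(−d₁) = 104.421330 − 64.699620 = 39.721710
φ(d₁) = (1/√(2π))·e^{−d₁²/2} = 0.326598
ν = S·φ(d₁)·√T = 135.138527

price = 39.721710
ν = 135.138527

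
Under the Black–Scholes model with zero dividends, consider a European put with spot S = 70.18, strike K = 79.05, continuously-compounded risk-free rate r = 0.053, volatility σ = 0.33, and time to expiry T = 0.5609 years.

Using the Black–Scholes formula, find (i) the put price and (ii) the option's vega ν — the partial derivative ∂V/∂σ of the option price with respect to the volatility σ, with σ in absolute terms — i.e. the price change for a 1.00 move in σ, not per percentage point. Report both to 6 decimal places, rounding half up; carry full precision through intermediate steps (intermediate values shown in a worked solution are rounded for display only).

price = 10.965290
ν = 20.384330

σ√T = 0.33·√0.5609 = 0.247148
d₁ = (ln(S/K) + (r+σ²/2)T) / (σ√T) = (ln(70.18/79.05) + (0.053+0.33²/2)·0.5609) / 0.247148 = (-0.119017 + 0.060269) / 0.247148 = -0.237706
d₂ = d₁ − σ√T = -0.237706 − 0.247148 = -0.484854
e^{−rT} = e^{−0.053·0.5609} = 0.970710
N(−d₁) = 0.593945,  N(−d₂) = 0.686110
Put price V = K·e^{−rT}·N(−d₂) − S·N(−d₁) = 52.648379 − 41.683089 = 10.965290
φ(d₁) = (1/√(2π))·e^{−d₁²/2} = 0.387829
ν = S·φ(d₁)·√T = 20.384330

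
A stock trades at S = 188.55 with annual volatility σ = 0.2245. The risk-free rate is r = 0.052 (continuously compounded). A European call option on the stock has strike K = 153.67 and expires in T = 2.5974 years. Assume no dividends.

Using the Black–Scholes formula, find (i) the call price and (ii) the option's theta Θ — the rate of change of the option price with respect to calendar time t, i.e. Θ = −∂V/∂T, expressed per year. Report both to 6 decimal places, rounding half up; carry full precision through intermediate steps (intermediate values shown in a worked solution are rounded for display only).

σ√T = 0.2245·√2.5974 = 0.361814
d₁ = (ln(S/K) + (r+σ²/2)T) / (σ√T) = (ln(188.55/153.67) + (0.052+0.2245²/2)·2.5974) / 0.361814 = (0.204556 + 0.200520) / 0.361814 = 1.119567
d₂ = d₁ − σ√T = 1.119567 − 0.361814 = 0.757753
e^{−rT} = e^{−0.052·2.5974} = 0.873659
N(d₁) = 0.868551,  N(d₂) = 0.775700
Call price V = S·N(d₁) − K·e^{−rT}·N(d₂) = 163.765260 − 104.141840 = 59.623420
φ(d₁) = (1/√(2π))·e^{−d₁²/2} = 0.213172
Θ = −S·φ(d₁)·σ/(2√T) − r·K·e^{−rT}·N(d₂) = −2.799462 − 5.415376 = -8.214838

price = 59.623420
Θ = -8.214838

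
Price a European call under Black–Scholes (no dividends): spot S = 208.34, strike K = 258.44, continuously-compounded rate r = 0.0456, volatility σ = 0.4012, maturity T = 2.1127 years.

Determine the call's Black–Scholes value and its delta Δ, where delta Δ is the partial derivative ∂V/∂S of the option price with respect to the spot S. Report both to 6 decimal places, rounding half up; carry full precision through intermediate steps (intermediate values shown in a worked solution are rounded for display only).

σ√T = 0.4012·√2.1127 = 0.583149
d₁ = (ln(S/K) + (r+σ²/2)T) / (σ√T) = (ln(208.34/258.44) + (0.0456+0.4012²/2)·2.1127) / 0.583149 = (-0.215492 + 0.266371) / 0.583149 = 0.087248
d₂ = d₁ − σ√T = 0.087248 − 0.583149 = -0.495902
e^{−rT} = e^{−0.0456·2.1127} = 0.908156
N(d₁) = 0.534763,  N(d₂) = 0.309982
Call price V = S·N(d₁) − K·e^{−rT}·N(d₂) = 111.412472 − 72.753949 = 38.658523
Δ = N(d₁) = 0.534763

price = 38.658523
Δ = 0.534763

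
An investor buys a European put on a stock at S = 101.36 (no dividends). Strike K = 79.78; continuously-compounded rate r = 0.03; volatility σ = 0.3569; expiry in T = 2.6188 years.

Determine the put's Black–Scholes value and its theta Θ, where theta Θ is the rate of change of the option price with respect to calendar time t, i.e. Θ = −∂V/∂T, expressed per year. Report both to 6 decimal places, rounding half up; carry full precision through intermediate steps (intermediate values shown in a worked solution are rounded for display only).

σ√T = 0.3569·√2.6188 = 0.577561
d₁ = (ln(S/K) + (r+σ²/2)T) / (σ√T) = (ln(101.36/79.78) + (0.03+0.3569²/2)·2.6188) / 0.577561 = (0.239406 + 0.245352) / 0.577561 = 0.839319
d₂ = d₁ − σ√T = 0.839319 − 0.577561 = 0.261758
e^{−rT} = e^{−0.03·2.6188} = 0.924443
N(−d₁) = 0.200645,  N(−d₂) = 0.396754
Put price V = K·e^{−rT}·N(−d₂) − S·N(−d₁) = 29.261409 − 20.337385 = 8.924024
φ(d₁) = (1/√(2π))·e^{−d₁²/2} = 0.280504
Θ = −S·φ(d₁)·σ/(2√T) + r·K·e^{−rT}·N(−d₂) = −3.135243 + 0.877842 = -2.257401

price = 8.924024
Θ = -2.257401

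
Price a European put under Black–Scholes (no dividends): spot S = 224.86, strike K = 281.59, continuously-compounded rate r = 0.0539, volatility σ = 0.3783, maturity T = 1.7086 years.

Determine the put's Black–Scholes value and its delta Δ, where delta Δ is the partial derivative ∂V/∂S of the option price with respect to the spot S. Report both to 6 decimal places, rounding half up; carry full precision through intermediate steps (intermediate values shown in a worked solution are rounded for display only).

σ√T = 0.3783·√1.7086 = 0.494489
d₁ = (ln(S/K) + (r+σ²/2)T) / (σ√T) = (ln(224.86/281.59) + (0.0539+0.3783²/2)·1.7086) / 0.494489 = (-0.224974 + 0.214353) / 0.494489 = -0.021479
d₂ = d₁ − σ√T = -0.021479 − 0.494489 = -0.515968
e^{−rT} = e^{−0.0539·1.7086} = 0.912020
N(−d₁) = 0.508568,  N(−d₂) = 0.697061
Put price V = K·e^{−rT}·N(−d₂) − S·N(−d₁) = 179.016303 − 114.356619 = 64.659684
Δ = −N(−d₁) = -0.508568

price = 64.659684
Δ = -0.508568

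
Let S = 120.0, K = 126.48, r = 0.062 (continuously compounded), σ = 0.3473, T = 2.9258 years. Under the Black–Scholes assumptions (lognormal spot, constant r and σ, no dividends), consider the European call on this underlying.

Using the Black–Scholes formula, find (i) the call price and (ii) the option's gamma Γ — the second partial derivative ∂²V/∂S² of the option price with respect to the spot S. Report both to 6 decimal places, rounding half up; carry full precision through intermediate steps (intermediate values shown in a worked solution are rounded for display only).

price = 34.182000
Γ = 0.004904

σ√T = 0.3473·√2.9258 = 0.594056
d₁ = (ln(S/K) + (r+σ²/2)T) / (σ√T) = (ln(120.0/126.48) + (0.062+0.3473²/2)·2.9258) / 0.594056 = (-0.052592 + 0.357851) / 0.594056 = 0.513855
d₂ = d₁ − σ√T = 0.513855 − 0.594056 = -0.080201
e^{−rT} = e^{−0.062·2.9258} = 0.834102
N(d₁) = 0.696323,  N(d₂) = 0.468039
Call price V = S·N(d₁) − K·e^{−rT}·N(d₂) = 83.558779 − 49.376779 = 34.182000
φ(d₁) = (1/√(2π))·e^{−d₁²/2} = 0.349601
Γ = φ(d₁) / (S·σ·√T) = 0.004904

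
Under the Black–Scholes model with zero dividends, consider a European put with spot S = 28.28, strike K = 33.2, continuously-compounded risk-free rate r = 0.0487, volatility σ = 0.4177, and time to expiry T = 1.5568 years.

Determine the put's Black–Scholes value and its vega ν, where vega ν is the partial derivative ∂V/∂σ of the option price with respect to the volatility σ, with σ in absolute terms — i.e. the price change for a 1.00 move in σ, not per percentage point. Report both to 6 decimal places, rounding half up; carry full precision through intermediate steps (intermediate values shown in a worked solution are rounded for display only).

price = 7.396497
ν = 14.009016

σ√T = 0.4177·√1.5568 = 0.521172
d₁ = (ln(S/K) + (r+σ²/2)T) / (σ√T) = (ln(28.28/33.2) + (0.0487+0.4177²/2)·1.5568) / 0.521172 = (-0.160395 + 0.211626) / 0.521172 = 0.098300
d₂ = d₁ − σ√T = 0.098300 − 0.521172 = -0.422872
e^{−rT} = e^{−0.0487·1.5568} = 0.926987
N(−d₁) = 0.460847,  N(−d₂) = 0.663806
Put price V = K·e^{−rT}·N(−d₂) − S·N(−d₁) = 20.429252 − 13.032755 = 7.396497
φ(d₁) = (1/√(2π))·e^{−d₁²/2} = 0.397019
ν = S·φ(d₁)·√T = 14.009016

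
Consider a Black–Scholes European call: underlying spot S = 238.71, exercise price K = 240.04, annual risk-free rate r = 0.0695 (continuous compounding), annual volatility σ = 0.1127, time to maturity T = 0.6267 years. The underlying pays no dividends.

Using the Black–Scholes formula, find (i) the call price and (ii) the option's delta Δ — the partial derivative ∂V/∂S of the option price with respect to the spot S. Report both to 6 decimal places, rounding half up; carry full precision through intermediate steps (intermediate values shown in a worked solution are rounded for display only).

price = 13.529758
Δ = 0.681010

σ√T = 0.1127·√0.6267 = 0.089218
d₁ = (ln(S/K) + (r+σ²/2)T) / (σ√T) = (ln(238.71/240.04) + (0.0695+0.1127²/2)·0.6267) / 0.089218 = (-0.005556 + 0.047536) / 0.089218 = 0.470525
d₂ = d₁ − σ√T = 0.470525 − 0.089218 = 0.381307
e^{−rT} = e^{−0.0695·0.6267} = 0.957379
N(d₁) = 0.681010,  N(d₂) = 0.648512
Call price V = S·N(d₁) − K·e^{−rT}·N(d₂) = 162.563925 − 149.034167 = 13.529758
Δ = N(d₁) = 0.681010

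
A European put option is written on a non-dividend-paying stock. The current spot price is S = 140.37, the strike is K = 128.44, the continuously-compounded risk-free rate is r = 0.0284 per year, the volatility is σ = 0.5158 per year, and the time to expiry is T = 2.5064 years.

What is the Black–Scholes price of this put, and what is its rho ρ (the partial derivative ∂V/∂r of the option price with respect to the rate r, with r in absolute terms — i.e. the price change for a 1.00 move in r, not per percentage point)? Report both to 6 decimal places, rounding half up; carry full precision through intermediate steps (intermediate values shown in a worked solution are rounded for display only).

price = 31.566597
ρ = -175.111308

σ√T = 0.5158·√2.5064 = 0.816595
d₁ = (ln(S/K) + (r+σ²/2)T) / (σ√T) = (ln(140.37/128.44) + (0.0284+0.5158²/2)·2.5064) / 0.816595 = (0.088820 + 0.404595) / 0.816595 = 0.604235
d₂ = d₁ − σ√T = 0.604235 − 0.816595 = -0.212360
e^{−rT} = e^{−0.0284·2.5064} = 0.931293
N(−d₁) = 0.272844,  N(−d₂) = 0.584087
Put price V = K·e^{−rT}·N(−d₂) − S·N(−d₁) = 69.865667 − 38.299070 = 31.566597
ρ = −K·T·e^{−rT}·N(−d₂) = -175.111308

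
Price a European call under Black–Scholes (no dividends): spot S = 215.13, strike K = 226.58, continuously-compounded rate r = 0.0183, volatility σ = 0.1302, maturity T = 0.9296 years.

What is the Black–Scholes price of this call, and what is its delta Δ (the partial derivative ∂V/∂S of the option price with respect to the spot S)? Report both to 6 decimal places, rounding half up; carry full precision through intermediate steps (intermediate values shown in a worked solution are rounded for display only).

σ√T = 0.1302·√0.9296 = 0.125533
d₁ = (ln(S/K) + (r+σ²/2)T) / (σ√T) = (ln(215.13/226.58) + (0.0183+0.1302²/2)·0.9296) / 0.125533 = (-0.051856 + 0.024891) / 0.125533 = -0.214800
d₂ = d₁ − σ√T = -0.214800 − 0.125533 = -0.340334
e^{−rT} = e^{−0.0183·0.9296} = 0.983132
N(d₁) = 0.414962,  N(d₂) = 0.366803
Call price V = S·N(d₁) − K·e^{−rT}·N(d₂) = 89.270668 − 81.708257 = 7.562411
Δ = N(d₁) = 0.414962

price = 7.562411
Δ = 0.414962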